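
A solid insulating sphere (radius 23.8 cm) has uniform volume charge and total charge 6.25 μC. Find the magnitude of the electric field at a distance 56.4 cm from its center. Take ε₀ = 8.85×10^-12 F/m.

E ≈ 1.77×10^5 N/C

Use a concentric Gaussian sphere at r = 56.4 cm (r > R, so the entire charge is enclosed).
Q_enc = 6.25 μC = 6.25e-6 C.
By Gauss's law, ∮E·dA = E·4πr² = Q_enc/ε₀.
E = |Q_enc|/(4πε₀r²) = (6.25×10^-6)/(4π·8.85×10^-12·(0.564)²) = 1.77×10^5 N/C.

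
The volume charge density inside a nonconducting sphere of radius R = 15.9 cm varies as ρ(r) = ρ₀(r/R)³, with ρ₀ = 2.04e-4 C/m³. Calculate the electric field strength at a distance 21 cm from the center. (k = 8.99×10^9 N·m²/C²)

3.50×10^5 N/C

Take a concentric spherical Gaussian surface of radius r = 21 cm (r > R, all charge enclosed).
Q_enc = 4π ∫₀^R ρ₀(r'/R)^3 r'² dr' = 4πρ₀R³/6 = 1.717e-6 C.
Gauss's law: E·4πr² = Q_enc/ε₀.
E = k|Q_enc|/r² = (8.99×10^9)(1.717e-6)/(0.21)² = 3.50e5 N/C.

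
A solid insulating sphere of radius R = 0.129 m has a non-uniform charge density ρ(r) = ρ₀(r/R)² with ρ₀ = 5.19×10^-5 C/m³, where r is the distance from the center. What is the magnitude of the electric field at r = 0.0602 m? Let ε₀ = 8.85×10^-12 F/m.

By spherical symmetry E is radial; choose a Gaussian sphere of radius r = 0.0602 m (r < R).
Q_enc = ∫₀^r ρ(r')·4πr'² dr' = (4πρ₀/R²) ∫₀^r r'^4 dr' = 4πρ₀ r^5/(5·R²) = 6.197×10^-9 C.
Applying ∮E·dA = Q_enc/ε₀ with Φ = E(4πr²):
E = |Q_enc|/(4πε₀r²) = (6.197×10^-9)/(4π·8.85×10^-12·(0.0602)²) = 1.54×10^4 N/C.

1.54e4 V/m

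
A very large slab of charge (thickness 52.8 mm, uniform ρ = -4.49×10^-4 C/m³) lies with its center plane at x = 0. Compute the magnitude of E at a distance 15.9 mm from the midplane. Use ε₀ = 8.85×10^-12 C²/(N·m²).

By symmetry E is perpendicular to the slab. A Gaussian pillbox from −15.9 mm to +15.9 mm (face area A) lies entirely within the slab.
Q_enc = ρ·(2x)·A and flux = 2EA, so 2EA = 2ρxA/ε₀ ⇒ E = |ρ|x/ε₀.
E = (4.49×10^-4)(0.0159)/(8.85×10^-12) = 8.07e5 N/C.

8.07×10^5 N/C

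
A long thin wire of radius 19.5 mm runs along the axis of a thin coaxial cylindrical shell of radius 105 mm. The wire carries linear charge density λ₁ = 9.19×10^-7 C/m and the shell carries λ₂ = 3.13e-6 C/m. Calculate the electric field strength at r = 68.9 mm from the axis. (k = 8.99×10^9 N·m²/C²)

E ≈ 2.40×10^5 N/C

By cylindrical symmetry E is radial; use a coaxial Gaussian cylinder of radius 68.9 mm and length L (between the conductors, 19.5 mm < r < 105 mm).
Only the inner wire is enclosed; the outer shell contributes nothing inside itself. λ_enc = λ₁ = 9.19e-7 C/m.
Gauss's law: E·2πrL = λ_enc L/ε₀.
E = 2k|λ_enc|/r = 2(8.99×10^9)(9.19e-7)/(0.0689) = 2.40e5 N/C.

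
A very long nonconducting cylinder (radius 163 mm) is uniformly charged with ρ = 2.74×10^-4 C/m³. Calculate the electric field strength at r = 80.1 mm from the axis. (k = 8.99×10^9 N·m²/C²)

E = 1.24×10^6 N/C

By cylindrical symmetry E is radial; use a coaxial Gaussian cylinder of radius 80.1 mm and length L (r < R).
Charge inside radius r per length L is ρ·πr²·L, so λ_enc = ρπr² = 5.523×10^-6 C/m.
By Gauss's law (flux through the curved wall only), E·2πrL = λ_enc L/ε₀.
E = 2k|λ_enc|/r = 2(8.99×10^9)(5.523×10^-6)/(0.0801) = 1.24×10^6 N/C.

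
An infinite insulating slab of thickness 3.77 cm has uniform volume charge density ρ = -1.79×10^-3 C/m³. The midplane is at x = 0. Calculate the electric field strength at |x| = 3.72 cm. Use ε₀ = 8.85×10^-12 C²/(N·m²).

|E| = 3.81×10^6 N/C

The point |x| = 3.72 cm lies outside the slab (half-thickness 0.01885 m). A symmetric pillbox spanning the full slab encloses Q_enc = ρ·d·A.
Flux = 2EA ⇒ E = |ρ|d/(2ε₀), independent of distance outside.
E = (1.79e-3)(0.0377)/(2·8.85×10^-12) = 3.81e6 N/C.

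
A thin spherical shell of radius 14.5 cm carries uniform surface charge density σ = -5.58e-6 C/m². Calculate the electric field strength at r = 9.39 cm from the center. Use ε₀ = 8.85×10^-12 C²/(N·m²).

Symmetry ⇒ E = E(r) r̂. Gaussian sphere of radius r = 9.39 cm (inside the shell, r < 14.5 cm).
All the charge is outside the Gaussian surface: Q_enc = 0, hence E = 0 everywhere inside the shell.

E = 0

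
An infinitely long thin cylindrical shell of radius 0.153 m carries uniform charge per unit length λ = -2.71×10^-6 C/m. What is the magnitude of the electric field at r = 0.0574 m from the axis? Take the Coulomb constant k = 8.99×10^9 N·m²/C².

Coaxial Gaussian cylinder, radius r = 0.0574 m, length L (r < 0.153 m, inside the shell).
No charge is enclosed, so Gauss's law gives E·2πrL = 0 ⇒ E = 0.

|E| = 0 N/C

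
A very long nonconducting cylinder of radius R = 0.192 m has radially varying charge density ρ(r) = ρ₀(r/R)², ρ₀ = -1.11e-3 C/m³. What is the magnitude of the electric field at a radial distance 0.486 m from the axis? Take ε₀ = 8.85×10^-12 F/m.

|E| ≈ 2.38×10^6 V/m

By cylindrical symmetry E is radial; use a coaxial Gaussian cylinder of radius 0.486 m and length L (r > R, full charge per length enclosed).
λ_enc = 2π ∫₀^R ρ₀(r'/R)^2 r' dr' = 2πρ₀R²/4 = -6.428×10^-5 C/m.
Gauss's law: E·2πrL = λ_enc L/ε₀.
E = |λ_enc|/(2πε₀r) = (6.428e-5)/(2π·8.85×10^-12·0.486) = 2.38×10^6 N/C.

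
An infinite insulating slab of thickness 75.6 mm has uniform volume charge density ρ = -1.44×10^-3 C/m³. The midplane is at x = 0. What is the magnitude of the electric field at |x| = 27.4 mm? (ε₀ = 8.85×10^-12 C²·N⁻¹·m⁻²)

By symmetry E is perpendicular to the slab. A Gaussian pillbox from −27.4 mm to +27.4 mm (face area A) lies entirely within the slab.
Q_enc = ρ·(2x)·A and flux = 2EA, so 2EA = 2ρxA/ε₀ ⇒ E = |ρ|x/ε₀.
E = (1.44×10^-3)(0.0274)/(8.85×10^-12) = 4.46×10^6 N/C.

|E| ≈ 4.46e6 N/C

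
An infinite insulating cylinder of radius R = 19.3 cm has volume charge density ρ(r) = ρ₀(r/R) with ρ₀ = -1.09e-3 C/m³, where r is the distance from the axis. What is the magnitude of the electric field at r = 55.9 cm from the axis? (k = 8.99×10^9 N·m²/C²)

Coaxial Gaussian cylinder, radius r = 55.9 cm, length L (r > R, full charge per length enclosed).
λ_enc = 2π ∫₀^R ρ₀(r'/R)^1 r' dr' = 2πρ₀R²/3 = -8.504×10^-5 C/m.
Applying ∮E·dA = Q_enc/ε₀ with the end caps contributing no flux:
E = 2k|λ_enc|/r = 2(8.99×10^9)(8.504e-5)/(0.559) = 2.74×10^6 N/C.

E ≈ 2.74×10^6 N/C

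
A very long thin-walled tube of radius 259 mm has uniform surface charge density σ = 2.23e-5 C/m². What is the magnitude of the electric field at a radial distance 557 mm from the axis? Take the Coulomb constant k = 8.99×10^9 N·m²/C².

1.17×10^6 N/C

By cylindrical symmetry E is radial; use a coaxial Gaussian cylinder of radius 557 mm and length L (r > 259 mm).
The whole shell is enclosed: λ_enc = σ·2πR = (2.23e-5)·2π·(0.259) = 3.629×10^-5 C/m.
Gauss's law: E·2πrL = λ_enc L/ε₀.
E = 2k|λ_enc|/r = 2(8.99×10^9)(3.629×10^-5)/(0.557) = 1.17×10^6 N/C.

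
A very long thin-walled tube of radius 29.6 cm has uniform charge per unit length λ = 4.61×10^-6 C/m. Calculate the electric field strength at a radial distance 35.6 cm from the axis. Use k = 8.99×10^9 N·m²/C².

E ≈ 2.33e5 N/C

By cylindrical symmetry E is radial; use a coaxial Gaussian cylinder of radius 35.6 cm and length L (r > 29.6 cm).
The full line charge is enclosed: λ_enc = 4.61×10^-6 C/m.
Since E is radial and uniform over the curved surface, Φ = E·2πrL = Q_enc/ε₀ = λ_enc L/ε₀.
E = 2k|λ_enc|/r = 2(8.99×10^9)(4.61×10^-6)/(0.356) = 2.33×10^5 N/C.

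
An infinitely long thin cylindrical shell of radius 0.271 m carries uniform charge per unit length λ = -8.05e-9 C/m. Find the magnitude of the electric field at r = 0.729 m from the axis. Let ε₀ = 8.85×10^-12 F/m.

Choose a coaxial cylinder of radius r = 0.729 m (arbitrary length L) as the Gaussian surface (r > 0.271 m).
The full line charge is enclosed: λ_enc = -8.05×10^-9 C/m.
By Gauss's law (flux through the curved wall only), E·2πrL = λ_enc L/ε₀.
E = |λ_enc|/(2πε₀r) = (8.05×10^-9)/(2π·8.85×10^-12·0.729) = 199 N/C.

E ≈ 199 N/C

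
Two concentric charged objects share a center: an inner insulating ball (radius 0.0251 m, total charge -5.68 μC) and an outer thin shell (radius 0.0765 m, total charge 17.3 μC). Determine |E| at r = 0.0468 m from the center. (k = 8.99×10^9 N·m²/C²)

E ≈ 2.33×10^7 V/m

Take a concentric spherical Gaussian surface of radius r = 0.0468 m (between the bodies, 0.0251 m < r < 0.0765 m).
Only the inner charge is enclosed; the outer shell contributes nothing inside itself. Q_enc = -5.68 μC = -5.68e-6 C.
By Gauss's law, ∮E·dA = E·4πr² = Q_enc/ε₀.
E = k|Q_enc|/r² = (8.99×10^9)(5.68e-6)/(0.0468)² = 2.33×10^7 N/C.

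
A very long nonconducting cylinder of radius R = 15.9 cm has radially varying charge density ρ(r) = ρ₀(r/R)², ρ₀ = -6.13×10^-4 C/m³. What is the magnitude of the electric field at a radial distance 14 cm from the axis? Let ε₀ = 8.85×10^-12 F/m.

|E| ≈ 1.88×10^6 N/C

Coaxial Gaussian cylinder, radius r = 14 cm, length L (r < R).
Integrating ρ over the cross-section to radius r: λ_enc = (2πρ₀/R²) ∫₀^r r'^3 dr' = 2πρ₀ r^4/(4·R²) = -1.463×10^-5 C/m.
Applying ∮E·dA = Q_enc/ε₀ with the end caps contributing no flux:
E = |λ_enc|/(2πε₀r) = (1.463×10^-5)/(2π·8.85×10^-12·0.14) = 1.88×10^6 N/C.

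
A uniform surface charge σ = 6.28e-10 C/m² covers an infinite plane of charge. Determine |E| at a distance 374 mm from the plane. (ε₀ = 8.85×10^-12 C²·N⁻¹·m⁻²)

Choose a cylindrical pillbox piercing the sheet, end faces (area A) parallel to it.
Only the two end caps contribute flux: Φ = 2EA. With Q_enc = σA, Gauss's law gives E = |σ|/(2ε₀).
E = |σ|/(2ε₀) = (6.28×10^-10)/(2·8.85×10^-12) = 35.5 N/C.

E ≈ 35.5 N/C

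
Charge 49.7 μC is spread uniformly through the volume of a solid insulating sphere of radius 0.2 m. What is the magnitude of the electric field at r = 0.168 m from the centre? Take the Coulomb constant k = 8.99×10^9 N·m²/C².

Use a concentric Gaussian sphere at r = 0.168 m (r < R).
For a uniform sphere the enclosed fraction is (r/R)³, so Q_enc = (49.7 μC)(0.168/0.2)³ = 2.946×10^-5 C.
Since E is radial and uniform over the Gaussian sphere, Φ = E·4πr² = Q_enc/ε₀.
E = k|Q_enc|/r² = (8.99×10^9)(2.946×10^-5)/(0.168)² = 9.38e6 N/C.

|E| ≈ 9.38×10^6 N/C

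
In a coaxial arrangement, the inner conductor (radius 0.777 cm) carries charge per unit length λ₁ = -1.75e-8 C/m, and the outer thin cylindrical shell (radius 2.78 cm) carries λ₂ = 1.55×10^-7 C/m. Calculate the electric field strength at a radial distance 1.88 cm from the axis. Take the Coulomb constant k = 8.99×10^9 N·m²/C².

|E| ≈ 1.67×10^4 V/m

By cylindrical symmetry E is radial; use a coaxial Gaussian cylinder of radius 1.88 cm and length L (between the conductors, 0.777 cm < r < 2.78 cm).
The shell at 2.78 cm lies outside the Gaussian surface, so λ_enc = λ₁ = -1.75e-8 C/m.
By Gauss's law (flux through the curved wall only), E·2πrL = λ_enc L/ε₀.
E = 2k|λ_enc|/r = 2(8.99×10^9)(1.75×10^-8)/(0.0188) = 1.67×10^4 N/C.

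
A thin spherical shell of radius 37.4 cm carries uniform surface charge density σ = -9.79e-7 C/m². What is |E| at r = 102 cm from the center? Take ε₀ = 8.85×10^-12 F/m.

Use a concentric Gaussian sphere at r = 102 cm (r > 37.4 cm).
The entire shell is enclosed: Q_enc = σ·4πR² = (-9.79×10^-7)·4π·(0.374)² = -1.721×10^-6 C.
Gauss's law: E·4πr² = Q_enc/ε₀.
E = |Q_enc|/(4πε₀r²) = (1.721×10^-6)/(4π·8.85×10^-12·(1.02)²) = 1.49×10^4 N/C.

E ≈ 1.49e4 N/C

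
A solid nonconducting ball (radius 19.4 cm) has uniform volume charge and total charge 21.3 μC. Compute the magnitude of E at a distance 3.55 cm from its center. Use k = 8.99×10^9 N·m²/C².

By spherical symmetry E is radial; choose a Gaussian sphere of radius r = 3.55 cm (r < R).
Only the charge within r is enclosed: Q_enc = Q·(r/R)³ = (21.3 μC)·(3.55 cm/19.4 cm)³ = 1.305×10^-7 C.
Gauss's law: E·4πr² = Q_enc/ε₀.
E = k|Q_enc|/r² = (8.99×10^9)(1.305×10^-7)/(0.0355)² = 9.31×10^5 N/C.

|E| ≈ 9.31e5 N/C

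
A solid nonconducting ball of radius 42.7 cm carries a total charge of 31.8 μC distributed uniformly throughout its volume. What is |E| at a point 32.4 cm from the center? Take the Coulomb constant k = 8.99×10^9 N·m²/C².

By spherical symmetry E is radial; choose a Gaussian sphere of radius r = 32.4 cm (r < R).
For a uniform sphere the enclosed fraction is (r/R)³, so Q_enc = (31.8 μC)(0.324/0.427)³ = 1.389e-5 C.
By Gauss's law, ∮E·dA = E·4πr² = Q_enc/ε₀.
E = k|Q_enc|/r² = (8.99×10^9)(1.389e-5)/(0.324)² = 1.19×10^6 N/C.

E = 1.19×10^6 V/m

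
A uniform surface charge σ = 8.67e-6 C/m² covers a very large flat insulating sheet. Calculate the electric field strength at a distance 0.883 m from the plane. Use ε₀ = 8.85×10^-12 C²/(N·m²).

By planar symmetry E is perpendicular to the sheet and uniform; use a Gaussian pillbox with flat faces of area A on each side of the sheet.
Flux Φ = 2EA and Q_enc = σA, so 2EA = σA/ε₀ ⇒ E = |σ|/(2ε₀), independent of distance.
E = |σ|/(2ε₀) = (8.67e-6)/(2·8.85×10^-12) = 4.90×10^5 N/C.

|E| ≈ 4.90e5 N/C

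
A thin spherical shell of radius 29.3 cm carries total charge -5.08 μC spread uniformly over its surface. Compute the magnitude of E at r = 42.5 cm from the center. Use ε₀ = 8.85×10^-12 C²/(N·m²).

Symmetry ⇒ E = E(r) r̂. Gaussian sphere of radius r = 42.5 cm (r > 29.3 cm).
The entire shell is enclosed: Q_enc = -5.08e-6 C.
Applying ∮E·dA = Q_enc/ε₀ with Φ = E(4πr²):
E = |Q_enc|/(4πε₀r²) = (5.08×10^-6)/(4π·8.85×10^-12·(0.425)²) = 2.53×10^5 N/C.

|E| = 2.53×10^5 V/m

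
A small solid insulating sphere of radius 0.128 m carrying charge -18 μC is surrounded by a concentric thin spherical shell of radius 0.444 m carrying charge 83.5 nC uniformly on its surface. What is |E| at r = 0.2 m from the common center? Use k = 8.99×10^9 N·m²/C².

Take a concentric spherical Gaussian surface of radius r = 0.2 m (between the bodies, 0.128 m < r < 0.444 m).
Only the inner charge is enclosed; the outer shell contributes nothing inside itself. Q_enc = -18 μC = -1.80×10^-5 C.
Gauss's law: E·4πr² = Q_enc/ε₀.
E = k|Q_enc|/r² = (8.99×10^9)(1.80e-5)/(0.2)² = 4.05×10^6 N/C.

4.05×10^6 N/C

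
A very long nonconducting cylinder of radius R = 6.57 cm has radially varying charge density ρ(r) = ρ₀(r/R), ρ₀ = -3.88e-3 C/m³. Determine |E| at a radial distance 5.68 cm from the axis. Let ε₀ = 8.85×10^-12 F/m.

Choose a coaxial cylinder of radius r = 5.68 cm (arbitrary length L) as the Gaussian surface (r < R).
λ_enc = ∫₀^r ρ(r')·2πr' dr' = (2πρ₀/R)·r^3/3 = -2.267×10^-5 C/m.
Since E is radial and uniform over the curved surface, Φ = E·2πrL = Q_enc/ε₀ = λ_enc L/ε₀.
E = |λ_enc|/(2πε₀r) = (2.267e-5)/(2π·8.85×10^-12·0.0568) = 7.18×10^6 N/C.

E ≈ 7.18×10^6 N/C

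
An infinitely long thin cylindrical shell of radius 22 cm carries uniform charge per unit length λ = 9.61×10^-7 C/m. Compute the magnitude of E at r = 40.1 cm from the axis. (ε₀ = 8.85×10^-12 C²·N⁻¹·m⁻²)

E ≈ 4.31×10^4 N/C

Choose a coaxial cylinder of radius r = 40.1 cm (arbitrary length L) as the Gaussian surface (r > 22 cm).
The full line charge is enclosed: λ_enc = 9.61×10^-7 C/m.
By Gauss's law (flux through the curved wall only), E·2πrL = λ_enc L/ε₀.
E = |λ_enc|/(2πε₀r) = (9.61×10^-7)/(2π·8.85×10^-12·0.401) = 4.31×10^4 N/C.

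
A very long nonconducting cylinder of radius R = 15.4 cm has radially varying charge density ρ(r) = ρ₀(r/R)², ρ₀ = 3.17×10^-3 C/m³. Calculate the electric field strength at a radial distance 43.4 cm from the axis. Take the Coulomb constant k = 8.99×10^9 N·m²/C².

Coaxial Gaussian cylinder, radius r = 43.4 cm, length L (r > R, full charge per length enclosed).
λ_enc = 2π ∫₀^R ρ₀(r'/R)^2 r' dr' = 2πρ₀R²/4 = 1.181e-4 C/m.
Since E is radial and uniform over the curved surface, Φ = E·2πrL = Q_enc/ε₀ = λ_enc L/ε₀.
E = 2k|λ_enc|/r = 2(8.99×10^9)(1.181×10^-4)/(0.434) = 4.89×10^6 N/C.

E ≈ 4.89×10^6 V/m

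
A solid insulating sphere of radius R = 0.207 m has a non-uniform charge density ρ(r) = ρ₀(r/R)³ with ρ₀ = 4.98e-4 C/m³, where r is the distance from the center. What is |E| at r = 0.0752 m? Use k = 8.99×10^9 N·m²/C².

E ≈ 3.38×10^4 V/m

Take a concentric spherical Gaussian surface of radius r = 0.0752 m (r < R).
Q_enc = ∫₀^r ρ(r')·4πr'² dr' = (4πρ₀/R³) ∫₀^r r'^5 dr' = 4πρ₀ r^6/(6·R³) = 2.127×10^-8 C.
Since E is radial and uniform over the Gaussian sphere, Φ = E·4πr² = Q_enc/ε₀.
E = k|Q_enc|/r² = (8.99×10^9)(2.127e-8)/(0.0752)² = 3.38×10^4 N/C.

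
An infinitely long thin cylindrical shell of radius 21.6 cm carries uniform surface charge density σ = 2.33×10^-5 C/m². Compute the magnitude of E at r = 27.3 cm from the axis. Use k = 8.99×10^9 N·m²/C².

E ≈ 2.08e6 N/C

Choose a coaxial cylinder of radius r = 27.3 cm (arbitrary length L) as the Gaussian surface (r > 21.6 cm).
The whole shell is enclosed: λ_enc = σ·2πR = (2.33e-5)·2π·(0.216) = 3.162×10^-5 C/m.
Applying ∮E·dA = Q_enc/ε₀ with the end caps contributing no flux:
E = 2k|λ_enc|/r = 2(8.99×10^9)(3.162e-5)/(0.273) = 2.08e6 N/C.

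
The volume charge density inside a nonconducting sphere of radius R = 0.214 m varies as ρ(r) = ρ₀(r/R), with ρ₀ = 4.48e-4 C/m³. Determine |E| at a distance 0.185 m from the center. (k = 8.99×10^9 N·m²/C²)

E = 2.02×10^6 N/C

Use a concentric Gaussian sphere at r = 0.185 m (r < R).
Q_enc = ∫₀^r ρ(r')·4πr'² dr' = (4πρ₀/R) ∫₀^r r'^3 dr' = 4πρ₀ r^4/(4·R) = 7.704×10^-6 C.
By Gauss's law, ∮E·dA = E·4πr² = Q_enc/ε₀.
E = k|Q_enc|/r² = (8.99×10^9)(7.704×10^-6)/(0.185)² = 2.02×10^6 N/C.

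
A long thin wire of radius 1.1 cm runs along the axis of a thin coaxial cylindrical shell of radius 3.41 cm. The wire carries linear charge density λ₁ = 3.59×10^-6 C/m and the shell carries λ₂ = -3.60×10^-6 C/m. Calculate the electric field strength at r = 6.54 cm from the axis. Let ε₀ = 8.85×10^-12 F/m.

E ≈ 2.75×10^3 N/C

Take a coaxial cylindrical Gaussian surface of radius r = 6.54 cm and length L (r > 3.41 cm, enclosing both).
λ_enc = λ₁ + λ₂ = (3.59×10^-6) + (-3.60×10^-6) = -1.00e-8 C/m.
Gauss's law: E·2πrL = λ_enc L/ε₀.
E = |λ_enc|/(2πε₀r) = (1.00×10^-8)/(2π·8.85×10^-12·0.0654) = 2.75×10^3 N/C.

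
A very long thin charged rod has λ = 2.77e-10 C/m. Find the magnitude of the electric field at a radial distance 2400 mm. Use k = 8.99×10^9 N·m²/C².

Coaxial Gaussian cylinder, radius r = 2400 mm, length L.
Q_enc = λL, so λ_enc = 2.77×10^-10 C/m.
Since E is radial and uniform over the curved surface, Φ = E·2πrL = Q_enc/ε₀ = λ_enc L/ε₀.
E = 2k|λ_enc|/r = 2(8.99×10^9)(2.77×10^-10)/(2.4) = 2.08 N/C.

2.08 N/C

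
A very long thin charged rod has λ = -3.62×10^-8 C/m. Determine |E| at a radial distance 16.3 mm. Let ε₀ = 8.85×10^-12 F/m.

E ≈ 3.99e4 V/m

Coaxial Gaussian cylinder, radius r = 16.3 mm, length L.
Q_enc = λL, so λ_enc = -3.62e-8 C/m.
Since E is radial and uniform over the curved surface, Φ = E·2πrL = Q_enc/ε₀ = λ_enc L/ε₀.
E = |λ_enc|/(2πε₀r) = (3.62×10^-8)/(2π·8.85×10^-12·0.0163) = 3.99×10^4 N/C.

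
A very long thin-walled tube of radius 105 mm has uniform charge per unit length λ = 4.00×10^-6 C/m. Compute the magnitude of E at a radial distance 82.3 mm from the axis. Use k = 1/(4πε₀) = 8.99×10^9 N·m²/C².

E = 0 (no enclosed charge)

Choose a coaxial cylinder of radius r = 82.3 mm (arbitrary length L) as the Gaussian surface (r < 105 mm, inside the shell).
All the surface charge lies outside this cylinder: Q_enc = 0, hence E = 0.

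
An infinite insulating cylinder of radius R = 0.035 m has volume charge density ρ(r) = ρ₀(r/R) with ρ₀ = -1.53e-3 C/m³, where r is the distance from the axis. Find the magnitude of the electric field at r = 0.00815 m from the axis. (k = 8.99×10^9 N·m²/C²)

1.09e5 V/m

By cylindrical symmetry E is radial; use a coaxial Gaussian cylinder of radius 0.00815 m and length L (r < R).
λ_enc = ∫₀^r ρ(r')·2πr' dr' = (2πρ₀/R)·r^3/3 = -4.956×10^-8 C/m.
Since E is radial and uniform over the curved surface, Φ = E·2πrL = Q_enc/ε₀ = λ_enc L/ε₀.
E = 2k|λ_enc|/r = 2(8.99×10^9)(4.956×10^-8)/(0.00815) = 1.09×10^5 N/C.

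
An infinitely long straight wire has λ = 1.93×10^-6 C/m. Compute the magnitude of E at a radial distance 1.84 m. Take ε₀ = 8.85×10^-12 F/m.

1.89×10^4 N/C

Choose a coaxial cylinder of radius r = 1.84 m (arbitrary length L) as the Gaussian surface.
Q_enc = λL, so λ_enc = 1.93e-6 C/m.
Since E is radial and uniform over the curved surface, Φ = E·2πrL = Q_enc/ε₀ = λ_enc L/ε₀.
E = |λ_enc|/(2πε₀r) = (1.93×10^-6)/(2π·8.85×10^-12·1.84) = 1.89×10^4 N/C.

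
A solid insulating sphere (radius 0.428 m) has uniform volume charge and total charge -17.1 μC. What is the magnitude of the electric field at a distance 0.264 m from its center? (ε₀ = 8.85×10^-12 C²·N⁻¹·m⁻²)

Symmetry ⇒ E = E(r) r̂. Gaussian sphere of radius r = 0.264 m (r < R).
Only the charge within r is enclosed: Q_enc = Q·(r/R)³ = (-17.1 μC)·(0.264 m/0.428 m)³ = -4.013e-6 C.
Since E is radial and uniform over the Gaussian sphere, Φ = E·4πr² = Q_enc/ε₀.
E = |Q_enc|/(4πε₀r²) = (4.013e-6)/(4π·8.85×10^-12·(0.264)²) = 5.18×10^5 N/C.

E = 5.18×10^5 V/m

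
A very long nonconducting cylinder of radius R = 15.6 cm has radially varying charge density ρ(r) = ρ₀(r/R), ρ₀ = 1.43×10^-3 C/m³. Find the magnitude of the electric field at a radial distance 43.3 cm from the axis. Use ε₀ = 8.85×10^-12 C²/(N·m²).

E = 3.03×10^6 V/m

Choose a coaxial cylinder of radius r = 43.3 cm (arbitrary length L) as the Gaussian surface (r > R, full charge per length enclosed).
λ_enc = 2π ∫₀^R ρ₀(r'/R)^1 r' dr' = 2πρ₀R²/3 = 7.289×10^-5 C/m.
Applying ∮E·dA = Q_enc/ε₀ with the end caps contributing no flux:
E = |λ_enc|/(2πε₀r) = (7.289e-5)/(2π·8.85×10^-12·0.433) = 3.03e6 N/C.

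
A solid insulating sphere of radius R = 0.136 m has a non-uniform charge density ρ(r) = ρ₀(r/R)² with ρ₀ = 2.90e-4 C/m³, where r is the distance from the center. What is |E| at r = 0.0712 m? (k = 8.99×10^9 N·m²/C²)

E ≈ 1.28×10^5 N/C

By spherical symmetry E is radial; choose a Gaussian sphere of radius r = 0.0712 m (r < R).
Integrate the density: Q_enc = 4π ∫₀^r ρ₀(r'/R)^2 r'² dr' = 4πρ₀ r^5/(5·R²) = 7.21×10^-8 C.
Gauss's law: E·4πr² = Q_enc/ε₀.
E = k|Q_enc|/r² = (8.99×10^9)(7.21e-8)/(0.0712)² = 1.28e5 N/C.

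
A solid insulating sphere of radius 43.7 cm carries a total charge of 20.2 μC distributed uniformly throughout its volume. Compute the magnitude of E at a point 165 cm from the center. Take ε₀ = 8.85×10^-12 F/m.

|E| ≈ 6.67×10^4 V/m

By spherical symmetry E is radial; choose a Gaussian sphere of radius r = 165 cm (r > R, so the entire charge is enclosed).
Q_enc = 20.2 μC = 2.02e-5 C.
Gauss's law: E·4πr² = Q_enc/ε₀.
E = |Q_enc|/(4πε₀r²) = (2.02×10^-5)/(4π·8.85×10^-12·(1.65)²) = 6.67×10^4 N/C.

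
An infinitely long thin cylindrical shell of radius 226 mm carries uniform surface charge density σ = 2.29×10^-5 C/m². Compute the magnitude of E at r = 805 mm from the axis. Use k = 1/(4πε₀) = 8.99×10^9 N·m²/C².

Take a coaxial cylindrical Gaussian surface of radius r = 805 mm and length L (r > 226 mm).
The whole shell is enclosed: λ_enc = σ·2πR = (2.29e-5)·2π·(0.226) = 3.252×10^-5 C/m.
Since E is radial and uniform over the curved surface, Φ = E·2πrL = Q_enc/ε₀ = λ_enc L/ε₀.
E = 2k|λ_enc|/r = 2(8.99×10^9)(3.252e-5)/(0.805) = 7.26e5 N/C.

|E| ≈ 7.26e5 N/C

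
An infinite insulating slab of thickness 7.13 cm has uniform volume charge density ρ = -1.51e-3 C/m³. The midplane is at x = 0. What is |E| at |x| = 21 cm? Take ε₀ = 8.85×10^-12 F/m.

The point |x| = 21 cm lies outside the slab (half-thickness 0.03565 m). A symmetric pillbox spanning the full slab encloses Q_enc = ρ·d·A.
Flux = 2EA ⇒ E = |ρ|d/(2ε₀), independent of distance outside.
E = (1.51×10^-3)(0.0713)/(2·8.85×10^-12) = 6.08e6 N/C.

|E| ≈ 6.08e6 N/C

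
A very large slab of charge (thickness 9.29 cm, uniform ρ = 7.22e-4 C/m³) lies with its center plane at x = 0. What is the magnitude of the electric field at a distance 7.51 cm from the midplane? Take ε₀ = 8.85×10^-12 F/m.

3.79×10^6 N/C

The point |x| = 7.51 cm lies outside the slab (half-thickness 0.04645 m). A symmetric pillbox spanning the full slab encloses Q_enc = ρ·d·A.
Flux = 2EA ⇒ E = |ρ|d/(2ε₀), independent of distance outside.
E = (7.22×10^-4)(0.0929)/(2·8.85×10^-12) = 3.79×10^6 N/C.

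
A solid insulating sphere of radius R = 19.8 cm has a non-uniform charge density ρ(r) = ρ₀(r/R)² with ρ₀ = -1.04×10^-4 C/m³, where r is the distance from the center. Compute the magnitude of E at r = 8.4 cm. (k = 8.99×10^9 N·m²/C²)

E ≈ 3.55×10^4 N/C

By spherical symmetry E is radial; choose a Gaussian sphere of radius r = 8.4 cm (r < R).
Q_enc = ∫₀^r ρ(r')·4πr'² dr' = (4πρ₀/R²) ∫₀^r r'^4 dr' = 4πρ₀ r^5/(5·R²) = -2.788e-8 C.
By Gauss's law, ∮E·dA = E·4πr² = Q_enc/ε₀.
E = k|Q_enc|/r² = (8.99×10^9)(2.788×10^-8)/(0.084)² = 3.55×10^4 N/C.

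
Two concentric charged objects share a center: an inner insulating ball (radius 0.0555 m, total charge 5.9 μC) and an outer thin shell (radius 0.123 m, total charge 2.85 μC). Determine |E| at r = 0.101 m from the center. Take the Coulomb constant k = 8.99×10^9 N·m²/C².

5.20×10^6 N/C

Symmetry ⇒ E = E(r) r̂. Gaussian sphere of radius r = 0.101 m (between the bodies, 0.0555 m < r < 0.123 m).
Only the inner charge is enclosed; the outer shell contributes nothing inside itself. Q_enc = 5.9 μC = 5.90×10^-6 C.
Gauss's law: E·4πr² = Q_enc/ε₀.
E = k|Q_enc|/r² = (8.99×10^9)(5.90e-6)/(0.101)² = 5.20×10^6 N/C.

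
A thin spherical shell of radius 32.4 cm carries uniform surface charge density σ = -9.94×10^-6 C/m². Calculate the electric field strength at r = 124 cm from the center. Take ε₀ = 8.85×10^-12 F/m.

Take a concentric spherical Gaussian surface of radius r = 124 cm (r > 32.4 cm).
The entire shell is enclosed: Q_enc = σ·4πR² = (-9.94e-6)·4π·(0.324)² = -1.311e-5 C.
By Gauss's law, ∮E·dA = E·4πr² = Q_enc/ε₀.
E = |Q_enc|/(4πε₀r²) = (1.311×10^-5)/(4π·8.85×10^-12·(1.24)²) = 7.67×10^4 N/C.

E ≈ 7.67×10^4 N/C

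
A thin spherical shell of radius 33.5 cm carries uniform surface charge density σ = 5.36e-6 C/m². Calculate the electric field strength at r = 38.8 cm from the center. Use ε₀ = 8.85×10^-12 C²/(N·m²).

4.51×10^5 N/C

Symmetry ⇒ E = E(r) r̂. Gaussian sphere of radius r = 38.8 cm (r > 33.5 cm).
The entire shell is enclosed: Q_enc = σ·4πR² = (5.36×10^-6)·4π·(0.335)² = 7.559e-6 C.
Gauss's law: E·4πr² = Q_enc/ε₀.
E = |Q_enc|/(4πε₀r²) = (7.559×10^-6)/(4π·8.85×10^-12·(0.388)²) = 4.51e5 N/C.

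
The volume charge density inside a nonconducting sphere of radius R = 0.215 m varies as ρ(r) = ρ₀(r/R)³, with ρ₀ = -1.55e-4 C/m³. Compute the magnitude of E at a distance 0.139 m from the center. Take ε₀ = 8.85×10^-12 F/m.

Symmetry ⇒ E = E(r) r̂. Gaussian sphere of radius r = 0.139 m (r < R).
Q_enc = ∫₀^r ρ(r')·4πr'² dr' = (4πρ₀/R³) ∫₀^r r'^5 dr' = 4πρ₀ r^6/(6·R³) = -2.356×10^-7 C.
Since E is radial and uniform over the Gaussian sphere, Φ = E·4πr² = Q_enc/ε₀.
E = |Q_enc|/(4πε₀r²) = (2.356×10^-7)/(4π·8.85×10^-12·(0.139)²) = 1.10×10^5 N/C.

E ≈ 1.10×10^5 V/m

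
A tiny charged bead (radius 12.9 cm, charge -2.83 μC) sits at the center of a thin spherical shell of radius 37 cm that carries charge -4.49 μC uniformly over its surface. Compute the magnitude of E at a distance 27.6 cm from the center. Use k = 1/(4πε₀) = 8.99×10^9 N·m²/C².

Symmetry ⇒ E = E(r) r̂. Gaussian sphere of radius r = 27.6 cm (between the bodies, 12.9 cm < r < 37 cm).
Only the inner charge is enclosed; the outer shell contributes nothing inside itself. Q_enc = -2.83 μC = -2.83×10^-6 C.
By Gauss's law, ∮E·dA = E·4πr² = Q_enc/ε₀.
E = k|Q_enc|/r² = (8.99×10^9)(2.83×10^-6)/(0.276)² = 3.34×10^5 N/C.

E ≈ 3.34×10^5 N/C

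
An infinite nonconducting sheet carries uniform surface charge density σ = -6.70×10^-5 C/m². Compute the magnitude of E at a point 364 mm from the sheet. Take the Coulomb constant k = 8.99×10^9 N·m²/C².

|E| ≈ 3.78×10^6 V/m

Choose a cylindrical pillbox piercing the sheet, end faces (area A) parallel to it.
Flux Φ = 2EA and Q_enc = σA, so 2EA = σA/ε₀ ⇒ E = |σ|/(2ε₀), independent of distance.
E = 2πk|σ| = 2π(8.99×10^9)(6.70e-5) = 3.78×10^6 N/C.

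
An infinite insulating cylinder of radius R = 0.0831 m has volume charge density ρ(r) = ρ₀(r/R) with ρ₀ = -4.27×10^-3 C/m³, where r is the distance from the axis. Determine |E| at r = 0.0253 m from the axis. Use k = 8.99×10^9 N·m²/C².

Choose a coaxial cylinder of radius r = 0.0253 m (arbitrary length L) as the Gaussian surface (r < R).
λ_enc = ∫₀^r ρ(r')·2πr' dr' = (2πρ₀/R)·r^3/3 = -1.743×10^-6 C/m.
Applying ∮E·dA = Q_enc/ε₀ with the end caps contributing no flux:
E = 2k|λ_enc|/r = 2(8.99×10^9)(1.743×10^-6)/(0.0253) = 1.24e6 N/C.

E = 1.24×10^6 N/C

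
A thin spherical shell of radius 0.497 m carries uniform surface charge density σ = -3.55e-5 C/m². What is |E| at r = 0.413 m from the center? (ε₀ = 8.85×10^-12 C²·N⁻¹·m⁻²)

E = 0

Symmetry ⇒ E = E(r) r̂. Gaussian sphere of radius r = 0.413 m (inside the shell, r < 0.497 m).
No charge lies within this surface, so Q_enc = 0 and Gauss's law gives E·4πr² = 0 ⇒ E = 0.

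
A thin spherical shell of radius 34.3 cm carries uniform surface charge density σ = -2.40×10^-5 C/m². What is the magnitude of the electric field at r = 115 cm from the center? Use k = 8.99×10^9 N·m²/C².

E = 2.41e5 V/m

Use a concentric Gaussian sphere at r = 115 cm (r > 34.3 cm).
The entire shell is enclosed: Q_enc = σ·4πR² = (-2.40×10^-5)·4π·(0.343)² = -3.548e-5 C.
By Gauss's law, ∮E·dA = E·4πr² = Q_enc/ε₀.
E = k|Q_enc|/r² = (8.99×10^9)(3.548×10^-5)/(1.15)² = 2.41×10^5 N/C.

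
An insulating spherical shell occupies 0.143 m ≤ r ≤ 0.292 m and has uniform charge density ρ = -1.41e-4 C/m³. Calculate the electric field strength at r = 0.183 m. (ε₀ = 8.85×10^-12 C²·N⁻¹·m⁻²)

5.08e5 V/m

Symmetry ⇒ E = E(r) r̂. Gaussian sphere of radius r = 0.183 m (within the shell material, 0.143 m < r < 0.292 m).
Only the shell between 0.143 m and r is enclosed: Q_enc = ρ·(4π/3)(r³ − a³) = (-1.41×10^-4)·(4π/3)·((0.183)³ − (0.143)³) = -1.893×10^-6 C.
Gauss's law: E·4πr² = Q_enc/ε₀.
E = |Q_enc|/(4πε₀r²) = (1.893e-6)/(4π·8.85×10^-12·(0.183)²) = 5.08×10^5 N/C.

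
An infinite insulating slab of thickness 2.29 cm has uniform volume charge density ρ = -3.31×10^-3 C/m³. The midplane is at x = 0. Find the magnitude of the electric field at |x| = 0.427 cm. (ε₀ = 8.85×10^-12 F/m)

By symmetry E is perpendicular to the slab. A Gaussian pillbox from −0.427 cm to +0.427 cm (face area A) lies entirely within the slab.
Q_enc = ρ·(2x)·A and flux = 2EA, so 2EA = 2ρxA/ε₀ ⇒ E = |ρ|x/ε₀.
E = (3.31×10^-3)(0.00427)/(8.85×10^-12) = 1.60×10^6 N/C.

E ≈ 1.60e6 N/C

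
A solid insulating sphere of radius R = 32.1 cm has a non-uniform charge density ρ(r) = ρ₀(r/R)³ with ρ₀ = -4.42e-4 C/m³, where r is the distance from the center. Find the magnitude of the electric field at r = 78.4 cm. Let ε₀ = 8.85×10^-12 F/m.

Symmetry ⇒ E = E(r) r̂. Gaussian sphere of radius r = 78.4 cm (r > R, all charge enclosed).
Q_enc = 4π ∫₀^R ρ₀(r'/R)^3 r'² dr' = 4πρ₀R³/6 = -3.062×10^-5 C.
Applying ∮E·dA = Q_enc/ε₀ with Φ = E(4πr²):
E = |Q_enc|/(4πε₀r²) = (3.062×10^-5)/(4π·8.85×10^-12·(0.784)²) = 4.48×10^5 N/C.

E = 4.48e5 N/C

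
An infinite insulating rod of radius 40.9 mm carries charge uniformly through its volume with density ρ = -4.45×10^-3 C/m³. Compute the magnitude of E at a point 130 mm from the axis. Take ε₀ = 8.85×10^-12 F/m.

E = 3.24e6 V/m

Coaxial Gaussian cylinder, radius r = 130 mm, length L (r > 40.9 mm, full cross-section enclosed).
λ_enc = ρ·πR² = (-4.45e-3)π(0.0409)² = -2.339×10^-5 C/m.
By Gauss's law (flux through the curved wall only), E·2πrL = λ_enc L/ε₀.
E = |λ_enc|/(2πε₀r) = (2.339e-5)/(2π·8.85×10^-12·0.13) = 3.24e6 N/C.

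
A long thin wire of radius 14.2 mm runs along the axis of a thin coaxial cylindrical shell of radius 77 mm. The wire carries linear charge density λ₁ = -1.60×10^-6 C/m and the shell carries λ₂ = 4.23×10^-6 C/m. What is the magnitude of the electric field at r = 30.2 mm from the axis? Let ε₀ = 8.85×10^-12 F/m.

Choose a coaxial cylinder of radius r = 30.2 mm (arbitrary length L) as the Gaussian surface (between the conductors, 14.2 mm < r < 77 mm).
Only the inner wire is enclosed; the outer shell contributes nothing inside itself. λ_enc = λ₁ = -1.60×10^-6 C/m.
By Gauss's law (flux through the curved wall only), E·2πrL = λ_enc L/ε₀.
E = |λ_enc|/(2πε₀r) = (1.60e-6)/(2π·8.85×10^-12·0.0302) = 9.53×10^5 N/C.

|E| ≈ 9.53×10^5 N/C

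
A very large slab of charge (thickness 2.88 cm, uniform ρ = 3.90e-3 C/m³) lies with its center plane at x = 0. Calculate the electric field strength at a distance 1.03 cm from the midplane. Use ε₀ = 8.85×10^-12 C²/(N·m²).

|E| = 4.54×10^6 N/C

By symmetry E is perpendicular to the slab. A Gaussian pillbox from −1.03 cm to +1.03 cm (face area A) lies entirely within the slab.
Q_enc = ρ·(2x)·A and flux = 2EA, so 2EA = 2ρxA/ε₀ ⇒ E = |ρ|x/ε₀.
E = (3.90×10^-3)(0.0103)/(8.85×10^-12) = 4.54×10^6 N/C.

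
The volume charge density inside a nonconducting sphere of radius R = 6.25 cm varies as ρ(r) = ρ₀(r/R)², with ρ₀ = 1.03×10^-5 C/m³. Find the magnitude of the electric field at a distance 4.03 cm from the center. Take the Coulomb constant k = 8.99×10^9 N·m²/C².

Symmetry ⇒ E = E(r) r̂. Gaussian sphere of radius r = 4.03 cm (r < R).
Q_enc = ∫₀^r ρ(r')·4πr'² dr' = (4πρ₀/R²) ∫₀^r r'^4 dr' = 4πρ₀ r^5/(5·R²) = 7.044×10^-10 C.
Gauss's law: E·4πr² = Q_enc/ε₀.
E = k|Q_enc|/r² = (8.99×10^9)(7.044×10^-10)/(0.0403)² = 3.90×10^3 N/C.

|E| ≈ 3.90e3 N/C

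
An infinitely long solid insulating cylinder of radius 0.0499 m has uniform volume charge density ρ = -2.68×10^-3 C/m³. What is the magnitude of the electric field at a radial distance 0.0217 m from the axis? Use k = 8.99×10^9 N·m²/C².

Coaxial Gaussian cylinder, radius r = 0.0217 m, length L (r < R).
Charge inside radius r per length L is ρ·πr²·L, so λ_enc = ρπr² = -3.965e-6 C/m.
Since E is radial and uniform over the curved surface, Φ = E·2πrL = Q_enc/ε₀ = λ_enc L/ε₀.
E = 2k|λ_enc|/r = 2(8.99×10^9)(3.965×10^-6)/(0.0217) = 3.28×10^6 N/C.

|E| ≈ 3.28×10^6 N/C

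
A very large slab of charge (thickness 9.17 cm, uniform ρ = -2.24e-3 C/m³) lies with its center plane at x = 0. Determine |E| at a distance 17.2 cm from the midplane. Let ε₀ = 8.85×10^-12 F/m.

The point |x| = 17.2 cm lies outside the slab (half-thickness 0.04585 m). A symmetric pillbox spanning the full slab encloses Q_enc = ρ·d·A.
Flux = 2EA ⇒ E = |ρ|d/(2ε₀), independent of distance outside.
E = (2.24×10^-3)(0.0917)/(2·8.85×10^-12) = 1.16×10^7 N/C.

E = 1.16×10^7 V/m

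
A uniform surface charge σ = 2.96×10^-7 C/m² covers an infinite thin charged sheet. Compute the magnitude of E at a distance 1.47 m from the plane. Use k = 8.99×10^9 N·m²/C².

By planar symmetry E is perpendicular to the sheet and uniform; use a Gaussian pillbox with flat faces of area A on each side of the sheet.
Only the two end caps contribute flux: Φ = 2EA. With Q_enc = σA, Gauss's law gives E = |σ|/(2ε₀).
E = 2πk|σ| = 2π(8.99×10^9)(2.96×10^-7) = 1.67e4 N/C.

|E| = 1.67×10^4 N/C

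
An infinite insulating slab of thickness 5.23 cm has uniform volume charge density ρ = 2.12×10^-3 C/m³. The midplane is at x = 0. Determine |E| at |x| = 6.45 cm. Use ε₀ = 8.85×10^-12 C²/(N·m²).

The point |x| = 6.45 cm lies outside the slab (half-thickness 0.02615 m). A symmetric pillbox spanning the full slab encloses Q_enc = ρ·d·A.
Flux = 2EA ⇒ E = |ρ|d/(2ε₀), independent of distance outside.
E = (2.12×10^-3)(0.0523)/(2·8.85×10^-12) = 6.26e6 N/C.

E ≈ 6.26×10^6 N/C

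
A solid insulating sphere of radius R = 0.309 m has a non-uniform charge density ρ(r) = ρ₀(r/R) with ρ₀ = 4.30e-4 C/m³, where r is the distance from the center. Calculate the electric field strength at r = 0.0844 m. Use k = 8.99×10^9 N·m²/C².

Use a concentric Gaussian sphere at r = 0.0844 m (r < R).
Integrate the density: Q_enc = 4π ∫₀^r ρ₀(r'/R)^1 r'² dr' = 4πρ₀ r^4/(4·R) = 2.218e-7 C.
Since E is radial and uniform over the Gaussian sphere, Φ = E·4πr² = Q_enc/ε₀.
E = k|Q_enc|/r² = (8.99×10^9)(2.218e-7)/(0.0844)² = 2.80×10^5 N/C.

|E| ≈ 2.80e5 N/C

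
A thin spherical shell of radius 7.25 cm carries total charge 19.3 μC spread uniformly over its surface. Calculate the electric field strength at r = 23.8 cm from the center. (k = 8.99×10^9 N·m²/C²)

E ≈ 3.06×10^6 N/C

Symmetry ⇒ E = E(r) r̂. Gaussian sphere of radius r = 23.8 cm (r > 7.25 cm).
The entire shell is enclosed: Q_enc = 1.93×10^-5 C.
By Gauss's law, ∮E·dA = E·4πr² = Q_enc/ε₀.
E = k|Q_enc|/r² = (8.99×10^9)(1.93×10^-5)/(0.238)² = 3.06×10^6 N/C.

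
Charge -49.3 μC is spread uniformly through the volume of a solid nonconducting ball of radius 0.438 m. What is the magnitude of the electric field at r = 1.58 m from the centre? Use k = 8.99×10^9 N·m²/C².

E = 1.78×10^5 N/C

Take a concentric spherical Gaussian surface of radius r = 1.58 m (r > R, so the entire charge is enclosed).
Q_enc = -49.3 μC = -4.93e-5 C.
Since E is radial and uniform over the Gaussian sphere, Φ = E·4πr² = Q_enc/ε₀.
E = k|Q_enc|/r² = (8.99×10^9)(4.93×10^-5)/(1.58)² = 1.78×10^5 N/C.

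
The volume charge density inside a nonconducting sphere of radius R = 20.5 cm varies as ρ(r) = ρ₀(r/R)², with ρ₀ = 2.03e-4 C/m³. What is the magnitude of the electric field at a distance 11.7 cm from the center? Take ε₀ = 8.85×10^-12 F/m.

1.75e5 N/C

By spherical symmetry E is radial; choose a Gaussian sphere of radius r = 11.7 cm (r < R).
Q_enc = ∫₀^r ρ(r')·4πr'² dr' = (4πρ₀/R²) ∫₀^r r'^4 dr' = 4πρ₀ r^5/(5·R²) = 2.662×10^-7 C.
Applying ∮E·dA = Q_enc/ε₀ with Φ = E(4πr²):
E = |Q_enc|/(4πε₀r²) = (2.662×10^-7)/(4π·8.85×10^-12·(0.117)²) = 1.75×10^5 N/C.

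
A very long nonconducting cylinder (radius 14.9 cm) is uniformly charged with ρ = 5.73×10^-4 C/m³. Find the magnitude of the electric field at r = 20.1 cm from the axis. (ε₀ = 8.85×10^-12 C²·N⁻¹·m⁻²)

|E| = 3.58e6 N/C

By cylindrical symmetry E is radial; use a coaxial Gaussian cylinder of radius 20.1 cm and length L (r > 14.9 cm, full cross-section enclosed).
λ_enc = ρ·πR² = (5.73e-4)π(0.149)² = 3.996×10^-5 C/m.
Applying ∮E·dA = Q_enc/ε₀ with the end caps contributing no flux:
E = |λ_enc|/(2πε₀r) = (3.996×10^-5)/(2π·8.85×10^-12·0.201) = 3.58×10^6 N/C.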